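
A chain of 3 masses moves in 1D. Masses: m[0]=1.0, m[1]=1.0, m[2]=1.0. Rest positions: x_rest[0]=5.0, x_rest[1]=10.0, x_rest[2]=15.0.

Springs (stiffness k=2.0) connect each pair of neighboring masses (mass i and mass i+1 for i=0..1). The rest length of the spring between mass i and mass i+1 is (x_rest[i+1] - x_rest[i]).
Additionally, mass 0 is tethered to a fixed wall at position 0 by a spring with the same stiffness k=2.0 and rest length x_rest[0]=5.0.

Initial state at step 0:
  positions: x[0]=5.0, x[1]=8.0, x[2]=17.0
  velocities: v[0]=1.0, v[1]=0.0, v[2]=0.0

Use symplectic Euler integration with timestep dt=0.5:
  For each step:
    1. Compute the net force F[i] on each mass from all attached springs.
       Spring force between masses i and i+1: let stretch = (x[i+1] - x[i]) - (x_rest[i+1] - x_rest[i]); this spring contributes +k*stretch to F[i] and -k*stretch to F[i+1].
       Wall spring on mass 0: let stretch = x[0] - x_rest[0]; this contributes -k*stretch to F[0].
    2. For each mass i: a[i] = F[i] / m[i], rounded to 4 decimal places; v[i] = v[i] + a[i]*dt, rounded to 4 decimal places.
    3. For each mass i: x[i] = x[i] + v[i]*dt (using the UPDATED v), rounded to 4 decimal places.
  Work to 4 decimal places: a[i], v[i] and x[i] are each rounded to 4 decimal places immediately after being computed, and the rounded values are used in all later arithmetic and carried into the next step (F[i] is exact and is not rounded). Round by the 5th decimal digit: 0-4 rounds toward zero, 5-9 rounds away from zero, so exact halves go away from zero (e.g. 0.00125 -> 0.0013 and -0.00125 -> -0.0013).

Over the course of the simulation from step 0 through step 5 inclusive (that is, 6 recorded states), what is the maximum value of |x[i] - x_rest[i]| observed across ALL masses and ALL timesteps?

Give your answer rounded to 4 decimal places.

Step 0: x=[5.0000 8.0000 17.0000] v=[1.0000 0.0000 0.0000]
Step 1: x=[4.5000 11.0000 15.0000] v=[-1.0000 6.0000 -4.0000]
Step 2: x=[5.0000 12.7500 13.5000] v=[1.0000 3.5000 -3.0000]
Step 3: x=[6.8750 11.0000 14.1250] v=[3.7500 -3.5000 1.2500]
Step 4: x=[7.3750 8.7500 15.6875] v=[1.0000 -4.5000 3.1250]
Step 5: x=[4.8750 9.2813 16.2813] v=[-5.0000 1.0625 1.1875]
Max displacement = 2.7500

Answer: 2.7500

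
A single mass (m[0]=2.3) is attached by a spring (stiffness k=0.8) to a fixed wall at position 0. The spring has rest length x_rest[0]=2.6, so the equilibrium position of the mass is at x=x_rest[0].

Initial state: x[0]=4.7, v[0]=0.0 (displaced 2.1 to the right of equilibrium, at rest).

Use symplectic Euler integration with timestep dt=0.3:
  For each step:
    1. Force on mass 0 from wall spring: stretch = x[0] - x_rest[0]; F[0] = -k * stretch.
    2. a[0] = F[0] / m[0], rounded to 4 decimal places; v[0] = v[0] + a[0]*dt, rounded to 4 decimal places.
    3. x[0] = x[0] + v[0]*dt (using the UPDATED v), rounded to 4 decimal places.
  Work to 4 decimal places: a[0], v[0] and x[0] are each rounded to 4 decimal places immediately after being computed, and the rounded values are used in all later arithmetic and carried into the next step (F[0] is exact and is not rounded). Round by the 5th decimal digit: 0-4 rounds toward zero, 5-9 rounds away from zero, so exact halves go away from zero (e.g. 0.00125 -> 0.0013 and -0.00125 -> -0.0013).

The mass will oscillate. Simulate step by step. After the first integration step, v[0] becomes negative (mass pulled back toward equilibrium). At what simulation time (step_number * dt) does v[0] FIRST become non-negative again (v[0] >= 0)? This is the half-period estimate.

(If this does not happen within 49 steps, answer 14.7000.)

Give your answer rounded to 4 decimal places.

Answer: 5.4000

Derivation:
Step 0: x=[4.7000] v=[0.0000]
Step 1: x=[4.6343] v=[-0.2191]
Step 2: x=[4.5049] v=[-0.4314]
Step 3: x=[4.3158] v=[-0.6302]
Step 4: x=[4.0730] v=[-0.8092]
Step 5: x=[3.7841] v=[-0.9629]
Step 6: x=[3.4582] v=[-1.0865]
Step 7: x=[3.1054] v=[-1.1761]
Step 8: x=[2.7368] v=[-1.2288]
Step 9: x=[2.3639] v=[-1.2431]
Step 10: x=[1.9984] v=[-1.2185]
Step 11: x=[1.6517] v=[-1.1557]
Step 12: x=[1.3347] v=[-1.0568]
Step 13: x=[1.0573] v=[-0.9248]
Step 14: x=[0.8282] v=[-0.7638]
Step 15: x=[0.6545] v=[-0.5789]
Step 16: x=[0.5417] v=[-0.3759]
Step 17: x=[0.4934] v=[-0.1611]
Step 18: x=[0.5110] v=[0.0587]
First v>=0 after going negative at step 18, time=5.4000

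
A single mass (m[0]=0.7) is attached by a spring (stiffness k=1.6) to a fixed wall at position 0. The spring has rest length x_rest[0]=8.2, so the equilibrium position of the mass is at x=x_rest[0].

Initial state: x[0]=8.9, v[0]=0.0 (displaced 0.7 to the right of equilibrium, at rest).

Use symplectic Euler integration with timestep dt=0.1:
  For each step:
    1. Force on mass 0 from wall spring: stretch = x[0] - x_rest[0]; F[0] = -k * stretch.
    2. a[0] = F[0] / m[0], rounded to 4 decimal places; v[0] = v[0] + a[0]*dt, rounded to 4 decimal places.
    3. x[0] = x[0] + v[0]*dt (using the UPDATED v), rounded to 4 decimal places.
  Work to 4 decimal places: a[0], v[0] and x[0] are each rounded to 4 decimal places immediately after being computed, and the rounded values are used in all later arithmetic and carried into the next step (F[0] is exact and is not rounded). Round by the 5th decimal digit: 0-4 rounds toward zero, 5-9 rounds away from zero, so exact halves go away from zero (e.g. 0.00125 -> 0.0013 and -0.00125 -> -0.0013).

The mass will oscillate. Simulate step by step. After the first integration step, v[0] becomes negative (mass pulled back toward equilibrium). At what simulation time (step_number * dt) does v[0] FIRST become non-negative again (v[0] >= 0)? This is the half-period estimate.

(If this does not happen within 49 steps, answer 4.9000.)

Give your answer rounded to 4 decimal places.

Step 0: x=[8.9000] v=[0.0000]
Step 1: x=[8.8840] v=[-0.1600]
Step 2: x=[8.8524] v=[-0.3163]
Step 3: x=[8.8059] v=[-0.4654]
Step 4: x=[8.7455] v=[-0.6039]
Step 5: x=[8.6726] v=[-0.7286]
Step 6: x=[8.5889] v=[-0.8366]
Step 7: x=[8.4964] v=[-0.9255]
Step 8: x=[8.3971] v=[-0.9933]
Step 9: x=[8.2933] v=[-1.0384]
Step 10: x=[8.1873] v=[-1.0597]
Step 11: x=[8.0816] v=[-1.0568]
Step 12: x=[7.9786] v=[-1.0297]
Step 13: x=[7.8807] v=[-0.9791]
Step 14: x=[7.7901] v=[-0.9061]
Step 15: x=[7.7089] v=[-0.8124]
Step 16: x=[7.6389] v=[-0.7002]
Step 17: x=[7.5817] v=[-0.5720]
Step 18: x=[7.5386] v=[-0.4307]
Step 19: x=[7.5107] v=[-0.2795]
Step 20: x=[7.4985] v=[-0.1220]
Step 21: x=[7.5023] v=[0.0383]
First v>=0 after going negative at step 21, time=2.1000

Answer: 2.1000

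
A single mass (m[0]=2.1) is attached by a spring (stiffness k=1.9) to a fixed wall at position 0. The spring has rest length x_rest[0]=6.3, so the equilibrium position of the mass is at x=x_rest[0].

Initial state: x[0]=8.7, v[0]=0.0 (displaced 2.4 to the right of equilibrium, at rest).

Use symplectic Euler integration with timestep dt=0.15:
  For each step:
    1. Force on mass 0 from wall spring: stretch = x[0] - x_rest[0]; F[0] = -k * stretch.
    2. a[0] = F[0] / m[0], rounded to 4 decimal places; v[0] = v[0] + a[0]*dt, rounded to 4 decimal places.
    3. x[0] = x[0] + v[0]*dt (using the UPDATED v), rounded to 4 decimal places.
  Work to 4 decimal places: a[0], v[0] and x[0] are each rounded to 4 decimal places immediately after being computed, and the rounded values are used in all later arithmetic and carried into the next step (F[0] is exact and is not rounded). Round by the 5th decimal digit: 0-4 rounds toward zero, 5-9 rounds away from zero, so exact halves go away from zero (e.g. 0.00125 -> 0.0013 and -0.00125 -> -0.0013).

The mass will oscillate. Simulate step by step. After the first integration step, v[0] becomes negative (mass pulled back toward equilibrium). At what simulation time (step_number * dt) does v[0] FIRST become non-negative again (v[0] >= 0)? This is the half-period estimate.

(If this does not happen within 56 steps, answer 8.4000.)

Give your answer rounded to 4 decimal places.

Step 0: x=[8.7000] v=[0.0000]
Step 1: x=[8.6511] v=[-0.3257]
Step 2: x=[8.5544] v=[-0.6448]
Step 3: x=[8.4118] v=[-0.9508]
Step 4: x=[8.2262] v=[-1.2374]
Step 5: x=[8.0014] v=[-1.4988]
Step 6: x=[7.7419] v=[-1.7297]
Step 7: x=[7.4531] v=[-1.9254]
Step 8: x=[7.1408] v=[-2.0819]
Step 9: x=[6.8114] v=[-2.1960]
Step 10: x=[6.4716] v=[-2.2654]
Step 11: x=[6.1283] v=[-2.2887]
Step 12: x=[5.7885] v=[-2.2654]
Step 13: x=[5.4591] v=[-2.1960]
Step 14: x=[5.1468] v=[-2.0819]
Step 15: x=[4.8580] v=[-1.9254]
Step 16: x=[4.5985] v=[-1.7297]
Step 17: x=[4.3737] v=[-1.4988]
Step 18: x=[4.1881] v=[-1.2374]
Step 19: x=[4.0455] v=[-0.9508]
Step 20: x=[3.9488] v=[-0.6448]
Step 21: x=[3.8999] v=[-0.3257]
Step 22: x=[3.8999] v=[0.0000]
First v>=0 after going negative at step 22, time=3.3000

Answer: 3.3000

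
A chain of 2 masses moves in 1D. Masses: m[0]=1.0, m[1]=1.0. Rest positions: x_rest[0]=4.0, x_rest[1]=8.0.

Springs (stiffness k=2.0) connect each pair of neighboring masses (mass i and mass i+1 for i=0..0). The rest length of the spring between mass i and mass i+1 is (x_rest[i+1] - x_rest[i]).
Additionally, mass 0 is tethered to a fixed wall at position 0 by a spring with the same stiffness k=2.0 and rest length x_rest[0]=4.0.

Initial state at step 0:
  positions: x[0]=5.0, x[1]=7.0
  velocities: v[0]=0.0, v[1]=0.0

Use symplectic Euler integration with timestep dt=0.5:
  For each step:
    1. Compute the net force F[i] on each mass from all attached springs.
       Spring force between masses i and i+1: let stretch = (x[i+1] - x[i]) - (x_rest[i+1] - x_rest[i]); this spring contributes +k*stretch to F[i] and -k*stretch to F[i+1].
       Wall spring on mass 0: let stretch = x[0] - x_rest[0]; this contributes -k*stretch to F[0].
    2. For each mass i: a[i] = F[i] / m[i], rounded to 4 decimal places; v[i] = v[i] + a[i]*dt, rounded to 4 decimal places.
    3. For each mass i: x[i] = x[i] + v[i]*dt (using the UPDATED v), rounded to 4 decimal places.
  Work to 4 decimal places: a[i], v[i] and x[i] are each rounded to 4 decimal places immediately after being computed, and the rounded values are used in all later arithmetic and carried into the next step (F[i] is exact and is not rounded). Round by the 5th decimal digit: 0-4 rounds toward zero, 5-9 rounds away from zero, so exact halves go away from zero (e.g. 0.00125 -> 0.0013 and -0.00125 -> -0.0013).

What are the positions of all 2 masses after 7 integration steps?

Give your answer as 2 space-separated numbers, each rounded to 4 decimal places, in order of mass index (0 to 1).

Answer: 2.8048 9.1251

Derivation:
Step 0: x=[5.0000 7.0000] v=[0.0000 0.0000]
Step 1: x=[3.5000 8.0000] v=[-3.0000 2.0000]
Step 2: x=[2.5000 8.7500] v=[-2.0000 1.5000]
Step 3: x=[3.3750 8.3750] v=[1.7500 -0.7500]
Step 4: x=[5.0625 7.5000] v=[3.3750 -1.7500]
Step 5: x=[5.4375 7.4063] v=[0.7500 -0.1875]
Step 6: x=[4.0782 8.3282] v=[-2.7187 1.8437]
Step 7: x=[2.8048 9.1251] v=[-2.5469 1.5937]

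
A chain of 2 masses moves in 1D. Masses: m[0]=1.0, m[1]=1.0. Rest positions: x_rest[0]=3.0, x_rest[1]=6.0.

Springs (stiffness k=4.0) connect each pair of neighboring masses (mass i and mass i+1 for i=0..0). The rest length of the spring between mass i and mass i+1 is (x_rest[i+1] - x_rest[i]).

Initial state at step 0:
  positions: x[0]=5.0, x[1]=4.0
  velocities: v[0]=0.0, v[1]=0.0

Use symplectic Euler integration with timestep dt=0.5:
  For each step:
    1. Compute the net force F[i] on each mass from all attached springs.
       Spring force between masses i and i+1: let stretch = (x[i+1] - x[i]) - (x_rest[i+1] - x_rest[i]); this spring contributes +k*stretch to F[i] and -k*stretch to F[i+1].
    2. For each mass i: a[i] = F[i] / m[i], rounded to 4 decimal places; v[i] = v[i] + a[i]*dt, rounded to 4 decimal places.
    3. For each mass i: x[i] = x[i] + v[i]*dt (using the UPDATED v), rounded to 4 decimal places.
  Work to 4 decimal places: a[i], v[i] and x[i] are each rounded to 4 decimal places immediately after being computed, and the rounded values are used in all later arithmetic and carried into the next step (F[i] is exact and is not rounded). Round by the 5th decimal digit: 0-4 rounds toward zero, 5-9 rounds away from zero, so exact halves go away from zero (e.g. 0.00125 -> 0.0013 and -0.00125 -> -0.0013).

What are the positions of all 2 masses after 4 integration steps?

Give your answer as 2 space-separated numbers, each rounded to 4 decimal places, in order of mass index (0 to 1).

Step 0: x=[5.0000 4.0000] v=[0.0000 0.0000]
Step 1: x=[1.0000 8.0000] v=[-8.0000 8.0000]
Step 2: x=[1.0000 8.0000] v=[0.0000 0.0000]
Step 3: x=[5.0000 4.0000] v=[8.0000 -8.0000]
Step 4: x=[5.0000 4.0000] v=[0.0000 0.0000]

Answer: 5.0000 4.0000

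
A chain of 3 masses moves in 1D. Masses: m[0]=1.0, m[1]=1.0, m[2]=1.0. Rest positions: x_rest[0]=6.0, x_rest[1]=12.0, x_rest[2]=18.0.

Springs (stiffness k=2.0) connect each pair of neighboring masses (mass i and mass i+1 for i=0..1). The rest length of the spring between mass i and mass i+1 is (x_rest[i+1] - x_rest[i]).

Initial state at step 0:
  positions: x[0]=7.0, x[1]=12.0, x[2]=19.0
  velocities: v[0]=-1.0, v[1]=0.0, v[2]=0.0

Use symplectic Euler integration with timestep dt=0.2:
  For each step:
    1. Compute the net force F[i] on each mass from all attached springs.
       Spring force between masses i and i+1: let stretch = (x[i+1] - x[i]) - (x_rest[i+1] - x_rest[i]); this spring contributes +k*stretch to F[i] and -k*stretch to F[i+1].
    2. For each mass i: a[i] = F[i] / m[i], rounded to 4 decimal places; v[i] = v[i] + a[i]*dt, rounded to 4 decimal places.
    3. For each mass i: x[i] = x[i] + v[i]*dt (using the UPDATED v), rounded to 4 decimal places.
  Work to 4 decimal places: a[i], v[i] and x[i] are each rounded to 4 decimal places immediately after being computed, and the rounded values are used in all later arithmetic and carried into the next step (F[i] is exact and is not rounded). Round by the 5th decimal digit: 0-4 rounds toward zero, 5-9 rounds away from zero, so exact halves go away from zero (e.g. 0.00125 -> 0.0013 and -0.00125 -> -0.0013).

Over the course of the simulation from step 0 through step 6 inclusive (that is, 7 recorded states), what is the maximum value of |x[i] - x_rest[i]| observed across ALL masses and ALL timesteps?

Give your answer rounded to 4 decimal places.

Answer: 1.0482

Derivation:
Step 0: x=[7.0000 12.0000 19.0000] v=[-1.0000 0.0000 0.0000]
Step 1: x=[6.7200 12.1600 18.9200] v=[-1.4000 0.8000 -0.4000]
Step 2: x=[6.3952 12.4256 18.7792] v=[-1.6240 1.3280 -0.7040]
Step 3: x=[6.0728 12.7171 18.6101] v=[-1.6118 1.4573 -0.8454]
Step 4: x=[5.8020 12.9485 18.4496] v=[-1.3541 1.1568 -0.8026]
Step 5: x=[5.6229 13.0482 18.3290] v=[-0.8955 0.4986 -0.6030]
Step 6: x=[5.5578 12.9764 18.2659] v=[-0.3254 -0.3592 -0.3153]
Max displacement = 1.0482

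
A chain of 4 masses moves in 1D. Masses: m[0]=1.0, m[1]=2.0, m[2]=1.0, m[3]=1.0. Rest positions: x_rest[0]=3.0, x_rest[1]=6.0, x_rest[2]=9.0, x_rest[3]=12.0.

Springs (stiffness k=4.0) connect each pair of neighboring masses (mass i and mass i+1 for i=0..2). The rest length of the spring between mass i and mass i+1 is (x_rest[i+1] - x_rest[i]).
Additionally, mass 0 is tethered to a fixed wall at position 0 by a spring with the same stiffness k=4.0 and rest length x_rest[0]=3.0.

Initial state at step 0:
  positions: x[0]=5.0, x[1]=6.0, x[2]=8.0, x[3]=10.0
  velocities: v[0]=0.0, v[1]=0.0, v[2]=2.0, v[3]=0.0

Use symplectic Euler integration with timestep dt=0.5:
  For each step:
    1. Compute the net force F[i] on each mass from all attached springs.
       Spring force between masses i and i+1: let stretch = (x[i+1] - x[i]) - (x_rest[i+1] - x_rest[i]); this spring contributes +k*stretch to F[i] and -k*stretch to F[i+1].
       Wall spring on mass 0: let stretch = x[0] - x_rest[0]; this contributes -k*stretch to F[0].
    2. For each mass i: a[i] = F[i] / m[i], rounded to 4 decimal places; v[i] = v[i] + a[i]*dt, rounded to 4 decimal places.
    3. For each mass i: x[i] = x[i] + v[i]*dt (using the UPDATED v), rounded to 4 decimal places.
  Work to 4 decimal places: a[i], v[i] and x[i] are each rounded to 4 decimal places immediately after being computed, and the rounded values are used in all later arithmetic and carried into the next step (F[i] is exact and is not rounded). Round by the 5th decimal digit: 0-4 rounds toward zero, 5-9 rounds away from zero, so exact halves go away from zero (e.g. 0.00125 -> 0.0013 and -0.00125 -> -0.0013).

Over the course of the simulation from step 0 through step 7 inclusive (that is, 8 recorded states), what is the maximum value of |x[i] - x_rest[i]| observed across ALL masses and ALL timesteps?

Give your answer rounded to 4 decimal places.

Answer: 3.2500

Derivation:
Step 0: x=[5.0000 6.0000 8.0000 10.0000] v=[0.0000 0.0000 2.0000 0.0000]
Step 1: x=[1.0000 6.5000 9.0000 11.0000] v=[-8.0000 1.0000 2.0000 2.0000]
Step 2: x=[1.5000 5.5000 9.5000 13.0000] v=[1.0000 -2.0000 1.0000 4.0000]
Step 3: x=[4.5000 4.5000 9.5000 14.5000] v=[6.0000 -2.0000 0.0000 3.0000]
Step 4: x=[3.0000 6.0000 9.5000 14.0000] v=[-3.0000 3.0000 0.0000 -1.0000]
Step 5: x=[1.5000 7.7500 10.5000 12.0000] v=[-3.0000 3.5000 2.0000 -4.0000]
Step 6: x=[4.7500 7.7500 10.2500 11.5000] v=[6.5000 0.0000 -0.5000 -1.0000]
Step 7: x=[6.2500 7.5000 8.7500 12.7500] v=[3.0000 -0.5000 -3.0000 2.5000]
Max displacement = 3.2500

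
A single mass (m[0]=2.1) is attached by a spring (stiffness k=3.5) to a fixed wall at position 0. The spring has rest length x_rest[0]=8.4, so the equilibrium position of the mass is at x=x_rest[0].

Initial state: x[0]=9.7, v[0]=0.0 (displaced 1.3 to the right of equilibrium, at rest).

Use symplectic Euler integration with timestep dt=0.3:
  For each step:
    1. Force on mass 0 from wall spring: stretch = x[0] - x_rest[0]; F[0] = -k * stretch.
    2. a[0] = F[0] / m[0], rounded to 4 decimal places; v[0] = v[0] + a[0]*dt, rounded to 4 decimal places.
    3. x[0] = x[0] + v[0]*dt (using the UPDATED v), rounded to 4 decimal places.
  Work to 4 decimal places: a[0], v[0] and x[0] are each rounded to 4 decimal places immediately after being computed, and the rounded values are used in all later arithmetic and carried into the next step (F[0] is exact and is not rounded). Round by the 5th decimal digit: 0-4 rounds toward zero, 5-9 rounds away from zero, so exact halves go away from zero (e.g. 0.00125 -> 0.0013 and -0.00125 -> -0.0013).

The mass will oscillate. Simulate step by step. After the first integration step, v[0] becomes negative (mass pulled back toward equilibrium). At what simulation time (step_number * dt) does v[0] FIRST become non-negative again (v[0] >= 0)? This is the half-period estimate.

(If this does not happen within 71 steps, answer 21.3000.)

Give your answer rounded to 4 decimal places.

Answer: 2.7000

Derivation:
Step 0: x=[9.7000] v=[0.0000]
Step 1: x=[9.5050] v=[-0.6500]
Step 2: x=[9.1443] v=[-1.2025]
Step 3: x=[8.6719] v=[-1.5747]
Step 4: x=[8.1587] v=[-1.7107]
Step 5: x=[7.6817] v=[-1.5900]
Step 6: x=[7.3125] v=[-1.2308]
Step 7: x=[7.1064] v=[-0.6871]
Step 8: x=[7.0943] v=[-0.0403]
Step 9: x=[7.2781] v=[0.6126]
First v>=0 after going negative at step 9, time=2.7000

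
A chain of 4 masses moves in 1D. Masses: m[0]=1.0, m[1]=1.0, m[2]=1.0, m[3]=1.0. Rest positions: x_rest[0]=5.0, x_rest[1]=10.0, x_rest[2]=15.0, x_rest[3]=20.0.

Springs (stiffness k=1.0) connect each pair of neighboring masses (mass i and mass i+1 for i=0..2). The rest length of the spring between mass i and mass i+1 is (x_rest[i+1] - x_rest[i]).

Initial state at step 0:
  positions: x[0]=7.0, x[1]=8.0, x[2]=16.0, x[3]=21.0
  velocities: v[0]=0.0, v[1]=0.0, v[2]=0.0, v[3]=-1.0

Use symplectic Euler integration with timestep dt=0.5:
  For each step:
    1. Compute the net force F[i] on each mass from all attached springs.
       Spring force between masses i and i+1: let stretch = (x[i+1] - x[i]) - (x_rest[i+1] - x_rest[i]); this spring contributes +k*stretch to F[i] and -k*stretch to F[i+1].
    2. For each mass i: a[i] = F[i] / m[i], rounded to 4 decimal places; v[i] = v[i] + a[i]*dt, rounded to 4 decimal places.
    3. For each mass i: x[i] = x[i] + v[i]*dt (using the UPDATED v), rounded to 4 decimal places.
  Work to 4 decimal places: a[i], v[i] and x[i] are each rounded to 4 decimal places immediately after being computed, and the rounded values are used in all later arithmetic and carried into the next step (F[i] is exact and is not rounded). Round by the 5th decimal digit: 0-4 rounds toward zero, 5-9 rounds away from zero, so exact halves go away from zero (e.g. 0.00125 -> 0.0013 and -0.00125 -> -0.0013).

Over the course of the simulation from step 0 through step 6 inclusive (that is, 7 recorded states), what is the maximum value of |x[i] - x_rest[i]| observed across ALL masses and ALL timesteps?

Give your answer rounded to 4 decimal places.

Answer: 2.9375

Derivation:
Step 0: x=[7.0000 8.0000 16.0000 21.0000] v=[0.0000 0.0000 0.0000 -1.0000]
Step 1: x=[6.0000 9.7500 15.2500 20.5000] v=[-2.0000 3.5000 -1.5000 -1.0000]
Step 2: x=[4.6875 11.9375 14.4375 19.9375] v=[-2.6250 4.3750 -1.6250 -1.1250]
Step 3: x=[3.9375 12.9375 14.3750 19.2500] v=[-1.5000 2.0000 -0.1250 -1.3750]
Step 4: x=[4.1875 12.0469 15.1719 18.5938] v=[0.5000 -1.7813 1.5938 -1.3125]
Step 5: x=[5.1524 9.9727 16.0431 18.3321] v=[1.9297 -4.1485 1.7423 -0.5235]
Step 6: x=[6.0724 8.2110 15.9689 18.7481] v=[1.8399 -3.5235 -0.1484 0.8320]
Max displacement = 2.9375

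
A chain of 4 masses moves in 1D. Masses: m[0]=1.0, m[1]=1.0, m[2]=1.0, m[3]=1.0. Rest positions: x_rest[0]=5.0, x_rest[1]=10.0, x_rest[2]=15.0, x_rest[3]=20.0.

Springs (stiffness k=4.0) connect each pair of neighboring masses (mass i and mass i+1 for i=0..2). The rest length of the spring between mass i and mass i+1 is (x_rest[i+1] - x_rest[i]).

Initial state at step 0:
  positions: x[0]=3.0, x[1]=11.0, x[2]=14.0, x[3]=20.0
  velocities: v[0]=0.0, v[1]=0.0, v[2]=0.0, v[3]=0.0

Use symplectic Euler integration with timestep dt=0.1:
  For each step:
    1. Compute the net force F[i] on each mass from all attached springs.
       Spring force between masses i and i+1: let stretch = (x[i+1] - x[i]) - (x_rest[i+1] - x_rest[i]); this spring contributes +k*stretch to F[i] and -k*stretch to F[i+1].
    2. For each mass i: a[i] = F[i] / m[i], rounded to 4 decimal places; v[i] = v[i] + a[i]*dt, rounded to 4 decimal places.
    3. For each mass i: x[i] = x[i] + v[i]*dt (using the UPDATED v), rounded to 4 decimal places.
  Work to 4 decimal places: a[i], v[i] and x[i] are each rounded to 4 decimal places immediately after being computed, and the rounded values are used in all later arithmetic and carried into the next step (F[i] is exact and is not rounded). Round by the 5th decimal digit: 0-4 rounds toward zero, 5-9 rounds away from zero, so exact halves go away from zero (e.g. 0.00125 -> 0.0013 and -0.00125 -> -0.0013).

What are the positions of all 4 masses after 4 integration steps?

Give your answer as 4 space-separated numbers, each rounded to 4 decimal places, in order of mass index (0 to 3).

Step 0: x=[3.0000 11.0000 14.0000 20.0000] v=[0.0000 0.0000 0.0000 0.0000]
Step 1: x=[3.1200 10.8000 14.1200 19.9600] v=[1.2000 -2.0000 1.2000 -0.4000]
Step 2: x=[3.3472 10.4256 14.3408 19.8864] v=[2.2720 -3.7440 2.2080 -0.7360]
Step 3: x=[3.6575 9.9247 14.6268 19.7910] v=[3.1034 -5.0093 2.8602 -0.9542]
Step 4: x=[4.0185 9.3612 14.9313 19.6890] v=[3.6103 -5.6353 3.0450 -1.0199]

Answer: 4.0185 9.3612 14.9313 19.6890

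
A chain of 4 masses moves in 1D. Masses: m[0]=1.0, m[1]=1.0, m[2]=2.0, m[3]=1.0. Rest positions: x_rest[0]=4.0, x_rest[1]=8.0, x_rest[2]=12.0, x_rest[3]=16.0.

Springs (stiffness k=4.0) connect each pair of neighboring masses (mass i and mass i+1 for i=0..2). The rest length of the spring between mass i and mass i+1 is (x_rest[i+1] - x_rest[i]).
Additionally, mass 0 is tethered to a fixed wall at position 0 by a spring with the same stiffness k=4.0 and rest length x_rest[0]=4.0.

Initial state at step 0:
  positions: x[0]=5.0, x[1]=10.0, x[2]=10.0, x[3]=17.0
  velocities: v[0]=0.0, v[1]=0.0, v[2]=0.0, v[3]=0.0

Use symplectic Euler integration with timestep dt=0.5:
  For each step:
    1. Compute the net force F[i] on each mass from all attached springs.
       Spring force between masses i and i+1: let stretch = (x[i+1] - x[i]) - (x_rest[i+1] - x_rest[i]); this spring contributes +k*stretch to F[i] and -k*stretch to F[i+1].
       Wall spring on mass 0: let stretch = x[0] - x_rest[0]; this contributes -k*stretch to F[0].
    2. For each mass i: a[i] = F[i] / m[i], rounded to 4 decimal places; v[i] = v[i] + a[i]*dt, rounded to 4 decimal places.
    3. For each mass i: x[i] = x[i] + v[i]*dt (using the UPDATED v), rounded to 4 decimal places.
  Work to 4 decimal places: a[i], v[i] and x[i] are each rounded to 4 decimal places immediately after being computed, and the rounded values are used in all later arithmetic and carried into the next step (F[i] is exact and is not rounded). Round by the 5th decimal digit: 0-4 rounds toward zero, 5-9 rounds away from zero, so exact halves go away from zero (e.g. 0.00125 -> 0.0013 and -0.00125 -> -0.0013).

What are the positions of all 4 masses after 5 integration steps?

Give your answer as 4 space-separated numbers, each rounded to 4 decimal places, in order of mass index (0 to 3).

Step 0: x=[5.0000 10.0000 10.0000 17.0000] v=[0.0000 0.0000 0.0000 0.0000]
Step 1: x=[5.0000 5.0000 13.5000 14.0000] v=[0.0000 -10.0000 7.0000 -6.0000]
Step 2: x=[0.0000 8.5000 13.0000 14.5000] v=[-10.0000 7.0000 -1.0000 1.0000]
Step 3: x=[3.5000 8.0000 11.0000 17.5000] v=[7.0000 -1.0000 -4.0000 6.0000]
Step 4: x=[8.0000 6.0000 10.7500 18.0000] v=[9.0000 -4.0000 -0.5000 1.0000]
Step 5: x=[2.5000 10.7500 11.7500 15.2500] v=[-11.0000 9.5000 2.0000 -5.5000]

Answer: 2.5000 10.7500 11.7500 15.2500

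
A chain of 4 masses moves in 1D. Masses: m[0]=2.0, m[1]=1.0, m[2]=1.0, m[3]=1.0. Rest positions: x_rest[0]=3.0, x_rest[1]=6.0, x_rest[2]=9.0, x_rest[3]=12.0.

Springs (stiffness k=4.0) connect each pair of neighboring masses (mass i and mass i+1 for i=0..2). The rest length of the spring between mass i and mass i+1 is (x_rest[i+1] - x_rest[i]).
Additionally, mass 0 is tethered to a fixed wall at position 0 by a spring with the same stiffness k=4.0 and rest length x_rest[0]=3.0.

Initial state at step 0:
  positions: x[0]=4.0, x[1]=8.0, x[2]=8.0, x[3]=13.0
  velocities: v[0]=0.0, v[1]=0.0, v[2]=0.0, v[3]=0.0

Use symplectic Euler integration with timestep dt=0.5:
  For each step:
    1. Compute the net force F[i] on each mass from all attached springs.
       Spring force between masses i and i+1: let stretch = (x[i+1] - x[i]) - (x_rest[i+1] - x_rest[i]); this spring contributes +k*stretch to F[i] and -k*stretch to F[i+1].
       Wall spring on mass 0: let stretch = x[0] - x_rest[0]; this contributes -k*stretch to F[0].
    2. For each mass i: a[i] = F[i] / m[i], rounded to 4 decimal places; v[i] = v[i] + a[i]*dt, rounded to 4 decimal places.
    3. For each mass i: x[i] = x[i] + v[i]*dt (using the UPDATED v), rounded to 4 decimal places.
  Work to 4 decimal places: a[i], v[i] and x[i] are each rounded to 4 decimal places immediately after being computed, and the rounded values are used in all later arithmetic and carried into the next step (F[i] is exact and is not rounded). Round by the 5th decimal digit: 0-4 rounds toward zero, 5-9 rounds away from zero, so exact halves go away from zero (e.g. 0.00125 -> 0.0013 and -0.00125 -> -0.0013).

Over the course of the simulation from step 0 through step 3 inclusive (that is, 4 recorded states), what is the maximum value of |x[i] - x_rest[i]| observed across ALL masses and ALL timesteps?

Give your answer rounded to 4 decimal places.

Step 0: x=[4.0000 8.0000 8.0000 13.0000] v=[0.0000 0.0000 0.0000 0.0000]
Step 1: x=[4.0000 4.0000 13.0000 11.0000] v=[0.0000 -8.0000 10.0000 -4.0000]
Step 2: x=[2.0000 9.0000 7.0000 14.0000] v=[-4.0000 10.0000 -12.0000 6.0000]
Step 3: x=[2.5000 5.0000 10.0000 13.0000] v=[1.0000 -8.0000 6.0000 -2.0000]
Max displacement = 4.0000

Answer: 4.0000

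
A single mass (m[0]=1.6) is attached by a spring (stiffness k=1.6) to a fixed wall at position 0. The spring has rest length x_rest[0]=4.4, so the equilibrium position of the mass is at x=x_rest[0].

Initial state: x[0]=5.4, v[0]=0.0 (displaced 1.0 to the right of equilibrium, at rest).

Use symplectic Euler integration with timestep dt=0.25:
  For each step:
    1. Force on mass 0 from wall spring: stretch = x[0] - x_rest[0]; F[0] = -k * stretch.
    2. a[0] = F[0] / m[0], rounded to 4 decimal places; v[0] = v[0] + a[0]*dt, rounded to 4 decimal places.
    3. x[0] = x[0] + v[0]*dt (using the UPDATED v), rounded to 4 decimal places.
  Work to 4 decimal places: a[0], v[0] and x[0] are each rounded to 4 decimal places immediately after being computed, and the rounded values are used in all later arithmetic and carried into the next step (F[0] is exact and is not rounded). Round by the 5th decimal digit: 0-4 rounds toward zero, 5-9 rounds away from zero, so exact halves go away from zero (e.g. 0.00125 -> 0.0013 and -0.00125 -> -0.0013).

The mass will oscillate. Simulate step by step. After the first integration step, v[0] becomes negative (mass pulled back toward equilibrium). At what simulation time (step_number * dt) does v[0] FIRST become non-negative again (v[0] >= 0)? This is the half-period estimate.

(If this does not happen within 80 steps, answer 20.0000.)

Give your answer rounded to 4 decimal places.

Answer: 3.2500

Derivation:
Step 0: x=[5.4000] v=[0.0000]
Step 1: x=[5.3375] v=[-0.2500]
Step 2: x=[5.2164] v=[-0.4844]
Step 3: x=[5.0443] v=[-0.6885]
Step 4: x=[4.8319] v=[-0.8496]
Step 5: x=[4.5925] v=[-0.9576]
Step 6: x=[4.3411] v=[-1.0057]
Step 7: x=[4.0934] v=[-0.9910]
Step 8: x=[3.8648] v=[-0.9144]
Step 9: x=[3.6697] v=[-0.7806]
Step 10: x=[3.5202] v=[-0.5980]
Step 11: x=[3.4257] v=[-0.3781]
Step 12: x=[3.3921] v=[-0.1345]
Step 13: x=[3.4215] v=[0.1175]
First v>=0 after going negative at step 13, time=3.2500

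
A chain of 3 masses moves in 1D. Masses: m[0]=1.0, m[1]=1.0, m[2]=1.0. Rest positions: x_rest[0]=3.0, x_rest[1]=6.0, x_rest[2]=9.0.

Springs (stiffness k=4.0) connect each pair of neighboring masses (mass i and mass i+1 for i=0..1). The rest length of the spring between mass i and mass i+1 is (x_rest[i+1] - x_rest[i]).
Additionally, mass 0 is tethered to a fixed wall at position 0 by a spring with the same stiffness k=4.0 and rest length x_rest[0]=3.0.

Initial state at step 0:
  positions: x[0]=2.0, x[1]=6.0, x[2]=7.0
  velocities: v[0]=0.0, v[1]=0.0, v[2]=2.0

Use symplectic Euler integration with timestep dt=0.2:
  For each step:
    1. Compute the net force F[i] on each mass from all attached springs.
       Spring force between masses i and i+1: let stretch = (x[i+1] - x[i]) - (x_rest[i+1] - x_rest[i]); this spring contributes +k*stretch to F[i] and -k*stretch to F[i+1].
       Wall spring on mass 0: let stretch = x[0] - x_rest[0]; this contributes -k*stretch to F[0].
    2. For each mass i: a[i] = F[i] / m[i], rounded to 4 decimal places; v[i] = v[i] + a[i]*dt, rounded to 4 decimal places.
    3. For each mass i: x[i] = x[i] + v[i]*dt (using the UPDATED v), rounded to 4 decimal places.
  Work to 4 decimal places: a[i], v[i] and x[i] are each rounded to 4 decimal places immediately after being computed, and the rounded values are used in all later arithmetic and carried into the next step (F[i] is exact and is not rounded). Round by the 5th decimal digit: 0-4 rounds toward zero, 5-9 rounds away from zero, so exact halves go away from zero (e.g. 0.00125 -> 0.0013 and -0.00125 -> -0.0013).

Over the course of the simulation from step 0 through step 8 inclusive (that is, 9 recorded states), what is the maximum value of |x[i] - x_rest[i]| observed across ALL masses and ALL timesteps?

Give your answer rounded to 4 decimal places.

Answer: 2.0141

Derivation:
Step 0: x=[2.0000 6.0000 7.0000] v=[0.0000 0.0000 2.0000]
Step 1: x=[2.3200 5.5200 7.7200] v=[1.6000 -2.4000 3.6000]
Step 2: x=[2.7808 4.8800 8.5680] v=[2.3040 -3.2000 4.2400]
Step 3: x=[3.1325 4.4942 9.3059] v=[1.7587 -1.9290 3.6896]
Step 4: x=[3.2009 4.6604 9.7539] v=[0.3421 0.8310 2.2402]
Step 5: x=[2.9907 5.4080 9.8670] v=[-1.0510 3.7382 0.5654]
Step 6: x=[2.6888 6.4823 9.7466] v=[-1.5097 5.3716 -0.6018]
Step 7: x=[2.5636 7.4719 9.5840] v=[-0.6259 4.9482 -0.8132]
Step 8: x=[2.8136 8.0141 9.5634] v=[1.2499 2.7112 -0.1029]
Max displacement = 2.0141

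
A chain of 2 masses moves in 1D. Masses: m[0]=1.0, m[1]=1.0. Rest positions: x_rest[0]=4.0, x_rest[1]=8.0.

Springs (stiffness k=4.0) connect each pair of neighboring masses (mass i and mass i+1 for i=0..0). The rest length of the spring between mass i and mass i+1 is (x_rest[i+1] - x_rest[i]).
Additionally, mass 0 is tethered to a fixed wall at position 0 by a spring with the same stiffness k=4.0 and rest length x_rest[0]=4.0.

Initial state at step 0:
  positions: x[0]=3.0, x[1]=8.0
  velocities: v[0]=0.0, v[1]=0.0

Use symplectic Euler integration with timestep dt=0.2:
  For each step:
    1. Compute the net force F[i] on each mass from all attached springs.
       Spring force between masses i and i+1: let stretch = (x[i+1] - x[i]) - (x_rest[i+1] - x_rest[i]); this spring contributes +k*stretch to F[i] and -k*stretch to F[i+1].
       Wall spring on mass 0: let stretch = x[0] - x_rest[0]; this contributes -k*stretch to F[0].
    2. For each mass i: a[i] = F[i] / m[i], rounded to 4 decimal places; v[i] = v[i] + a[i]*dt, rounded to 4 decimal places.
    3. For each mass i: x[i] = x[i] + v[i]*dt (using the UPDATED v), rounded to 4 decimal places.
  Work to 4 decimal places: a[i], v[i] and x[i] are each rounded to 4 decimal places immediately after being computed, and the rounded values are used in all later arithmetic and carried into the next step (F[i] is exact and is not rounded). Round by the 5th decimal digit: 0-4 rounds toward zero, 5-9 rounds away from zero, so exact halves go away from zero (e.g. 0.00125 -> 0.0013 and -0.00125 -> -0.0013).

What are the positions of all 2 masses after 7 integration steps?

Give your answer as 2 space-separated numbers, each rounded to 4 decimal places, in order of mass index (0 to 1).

Step 0: x=[3.0000 8.0000] v=[0.0000 0.0000]
Step 1: x=[3.3200 7.8400] v=[1.6000 -0.8000]
Step 2: x=[3.8320 7.5968] v=[2.5600 -1.2160]
Step 3: x=[4.3332 7.3912] v=[2.5062 -1.0278]
Step 4: x=[4.6304 7.3364] v=[1.4860 -0.2742]
Step 5: x=[4.6197 7.4886] v=[-0.0535 0.7610]
Step 6: x=[4.3289 7.8218] v=[-1.4541 1.6659]
Step 7: x=[3.9043 8.2361] v=[-2.1229 2.0716]

Answer: 3.9043 8.2361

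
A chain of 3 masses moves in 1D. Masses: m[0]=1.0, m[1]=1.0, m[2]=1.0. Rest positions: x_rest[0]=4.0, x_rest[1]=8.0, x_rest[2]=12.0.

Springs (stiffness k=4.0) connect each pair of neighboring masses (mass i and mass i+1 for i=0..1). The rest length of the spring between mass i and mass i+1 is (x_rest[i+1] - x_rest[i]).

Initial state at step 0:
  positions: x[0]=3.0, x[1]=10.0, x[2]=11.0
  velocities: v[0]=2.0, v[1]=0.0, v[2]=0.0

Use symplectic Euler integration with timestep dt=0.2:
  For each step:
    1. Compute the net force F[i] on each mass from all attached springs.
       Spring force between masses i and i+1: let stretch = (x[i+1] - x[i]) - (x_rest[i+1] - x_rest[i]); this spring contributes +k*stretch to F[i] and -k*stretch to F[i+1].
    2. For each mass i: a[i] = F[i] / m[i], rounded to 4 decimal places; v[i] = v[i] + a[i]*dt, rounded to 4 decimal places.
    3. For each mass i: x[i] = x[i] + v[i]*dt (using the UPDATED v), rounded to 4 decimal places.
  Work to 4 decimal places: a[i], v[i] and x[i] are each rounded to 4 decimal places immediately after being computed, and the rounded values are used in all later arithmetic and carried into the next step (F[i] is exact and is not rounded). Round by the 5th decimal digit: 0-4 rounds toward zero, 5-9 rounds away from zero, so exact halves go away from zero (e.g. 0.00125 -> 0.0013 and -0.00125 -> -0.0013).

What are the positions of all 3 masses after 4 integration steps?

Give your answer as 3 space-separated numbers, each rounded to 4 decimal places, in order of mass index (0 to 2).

Step 0: x=[3.0000 10.0000 11.0000] v=[2.0000 0.0000 0.0000]
Step 1: x=[3.8800 9.0400 11.4800] v=[4.4000 -4.8000 2.4000]
Step 2: x=[4.9456 7.6448 12.2096] v=[5.3280 -6.9760 3.6480]
Step 3: x=[5.8031 6.5481 12.8488] v=[4.2874 -5.4835 3.1962]
Step 4: x=[6.1398 6.3403 13.1199] v=[1.6834 -1.0389 1.3556]

Answer: 6.1398 6.3403 13.1199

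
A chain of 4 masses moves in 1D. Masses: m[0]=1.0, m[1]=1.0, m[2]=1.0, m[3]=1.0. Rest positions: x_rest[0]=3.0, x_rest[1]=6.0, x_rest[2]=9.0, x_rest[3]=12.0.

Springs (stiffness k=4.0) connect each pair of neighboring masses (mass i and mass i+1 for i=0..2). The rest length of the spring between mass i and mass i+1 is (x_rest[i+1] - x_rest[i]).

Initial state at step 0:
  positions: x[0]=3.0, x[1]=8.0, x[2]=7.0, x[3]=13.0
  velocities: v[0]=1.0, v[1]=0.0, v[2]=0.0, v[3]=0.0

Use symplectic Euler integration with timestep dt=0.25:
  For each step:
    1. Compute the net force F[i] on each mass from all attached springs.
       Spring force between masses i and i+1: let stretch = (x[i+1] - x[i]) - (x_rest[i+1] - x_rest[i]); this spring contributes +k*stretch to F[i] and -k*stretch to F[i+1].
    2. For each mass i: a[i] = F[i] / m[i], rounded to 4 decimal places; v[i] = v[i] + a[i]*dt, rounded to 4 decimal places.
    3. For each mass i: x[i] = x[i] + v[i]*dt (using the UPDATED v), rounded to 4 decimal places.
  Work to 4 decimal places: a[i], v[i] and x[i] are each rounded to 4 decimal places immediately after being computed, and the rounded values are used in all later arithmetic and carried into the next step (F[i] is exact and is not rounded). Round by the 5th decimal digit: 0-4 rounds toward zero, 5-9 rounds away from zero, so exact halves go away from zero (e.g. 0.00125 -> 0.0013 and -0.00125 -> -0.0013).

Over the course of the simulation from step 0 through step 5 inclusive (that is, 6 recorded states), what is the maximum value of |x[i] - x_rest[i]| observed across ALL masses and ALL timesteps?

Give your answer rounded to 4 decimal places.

Step 0: x=[3.0000 8.0000 7.0000 13.0000] v=[1.0000 0.0000 0.0000 0.0000]
Step 1: x=[3.7500 6.5000 8.7500 12.2500] v=[3.0000 -6.0000 7.0000 -3.0000]
Step 2: x=[4.4375 4.8750 10.8125 11.3750] v=[2.7500 -6.5000 8.2500 -3.5000]
Step 3: x=[4.4844 4.6250 11.5313 11.1094] v=[0.1875 -1.0000 2.8750 -1.0625]
Step 4: x=[3.8164 6.0664 10.4180 11.6993] v=[-2.6719 5.7657 -4.4532 2.3594]
Step 5: x=[2.9609 8.0332 8.5371 12.7188] v=[-3.4219 7.8673 -7.5235 4.0781]
Max displacement = 2.5313

Answer: 2.5313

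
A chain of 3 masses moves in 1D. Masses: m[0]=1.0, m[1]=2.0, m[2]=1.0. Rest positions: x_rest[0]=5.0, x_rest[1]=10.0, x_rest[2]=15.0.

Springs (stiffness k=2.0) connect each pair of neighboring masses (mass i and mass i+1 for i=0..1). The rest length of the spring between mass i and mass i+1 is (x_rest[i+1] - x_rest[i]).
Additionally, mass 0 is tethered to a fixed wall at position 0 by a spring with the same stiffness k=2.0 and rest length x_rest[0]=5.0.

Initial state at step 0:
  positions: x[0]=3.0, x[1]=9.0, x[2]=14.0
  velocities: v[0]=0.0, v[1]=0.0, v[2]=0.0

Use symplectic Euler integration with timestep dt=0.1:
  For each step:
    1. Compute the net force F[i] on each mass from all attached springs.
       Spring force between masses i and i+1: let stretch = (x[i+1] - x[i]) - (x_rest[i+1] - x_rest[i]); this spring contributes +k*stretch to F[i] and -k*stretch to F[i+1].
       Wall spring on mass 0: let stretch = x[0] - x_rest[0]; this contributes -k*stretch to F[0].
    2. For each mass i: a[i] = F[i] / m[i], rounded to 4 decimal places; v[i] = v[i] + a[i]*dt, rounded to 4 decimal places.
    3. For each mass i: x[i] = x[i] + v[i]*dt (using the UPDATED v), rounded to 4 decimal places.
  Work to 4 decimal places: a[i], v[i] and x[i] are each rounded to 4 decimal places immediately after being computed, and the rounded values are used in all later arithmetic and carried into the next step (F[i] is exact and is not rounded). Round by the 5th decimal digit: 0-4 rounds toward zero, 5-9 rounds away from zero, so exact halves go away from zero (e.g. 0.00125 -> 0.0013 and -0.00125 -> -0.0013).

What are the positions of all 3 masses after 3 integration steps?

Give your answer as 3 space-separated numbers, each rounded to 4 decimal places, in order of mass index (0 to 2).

Answer: 3.3471 8.9440 13.9990

Derivation:
Step 0: x=[3.0000 9.0000 14.0000] v=[0.0000 0.0000 0.0000]
Step 1: x=[3.0600 8.9900 14.0000] v=[0.6000 -0.1000 0.0000]
Step 2: x=[3.1774 8.9708 13.9998] v=[1.1740 -0.1920 -0.0020]
Step 3: x=[3.3471 8.9440 13.9990] v=[1.6972 -0.2684 -0.0078]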